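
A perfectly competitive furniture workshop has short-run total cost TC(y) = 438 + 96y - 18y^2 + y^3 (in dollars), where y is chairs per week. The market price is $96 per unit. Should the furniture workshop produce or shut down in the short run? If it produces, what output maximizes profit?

Produce at y = 12

From TC, MC = TC'(y) = 96 - 36y + 3y^2 and AVC = VC/y = 96 - 18y + y^2.
AVC hits its minimum where MC = AVC, at y = 9, giving min AVC = 96 - 18·9 + 9^2 = $15.
Because $96 ≥ $15, revenue can cover variable cost; the firm operates.
Solving P = MC: -36y + 3y^2 = 0 ⇒ y = 0 or 12. On the upward-sloping branch, y* = 12.
Check: AVC at y = 12 is $24 ≤ P, so revenue covers variable cost.
Profit = P·y − TC = 96·12 − 726 = $426.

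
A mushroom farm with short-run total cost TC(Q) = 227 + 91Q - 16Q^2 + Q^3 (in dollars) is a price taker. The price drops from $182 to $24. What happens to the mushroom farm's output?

Output falls from 13 to 0 (the firm shuts down)

MC = 91 - 32Q + 3Q^2; the shutdown threshold is min AVC = $27 (at Q = 8).
With P = $182 above the shutdown price, P = MC gives Q = 13.
At P = $24 < min AVC = $27, price no longer covers variable cost at any output, so the firm shuts down: Q = 0.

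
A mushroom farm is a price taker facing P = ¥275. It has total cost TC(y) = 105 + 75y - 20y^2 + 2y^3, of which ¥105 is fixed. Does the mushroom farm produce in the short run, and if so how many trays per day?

Produce at y = 10

From TC, MC = TC'(y) = 75 - 40y + 6y^2 and AVC = VC/y = 75 - 20y + 2y^2.
The AVC parabola has its vertex at y = 20/4 = 5, where AVC = 75 - 20·5 + 2·5^2 = ¥25.
P = ¥275 exceeds min AVC = ¥25, so the firm stays open.
P = MC gives -200 - 40y + 6y^2 = 0, with roots -10/3 and 10. Take the larger (rising MC): y* = 10.
Check: AVC at y = 10 is ¥75 ≤ P, so revenue covers variable cost.
Profit = P·y − TC = 275·10 − 855 = ¥1895.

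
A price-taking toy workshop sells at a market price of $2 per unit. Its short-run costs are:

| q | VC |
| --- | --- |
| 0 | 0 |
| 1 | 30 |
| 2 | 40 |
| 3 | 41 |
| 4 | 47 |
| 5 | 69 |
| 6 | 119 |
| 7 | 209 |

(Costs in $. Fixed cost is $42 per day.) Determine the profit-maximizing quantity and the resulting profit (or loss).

q = 0 (shut down); profit = -$42

Compute π = P·q − TC at each output: q=0: -42; q=1: -70; q=2: -78; q=3: -77; q=4: -81; q=5: -101; q=6: -149; q=7: -237.
Profit is highest at q = 0. Equivalently, the lowest AVC in the table is 47/4 ≈ $11.75 at q = 4, and P = $2 falls below it — price never covers variable cost, so the firm shuts down and loses only its fixed cost.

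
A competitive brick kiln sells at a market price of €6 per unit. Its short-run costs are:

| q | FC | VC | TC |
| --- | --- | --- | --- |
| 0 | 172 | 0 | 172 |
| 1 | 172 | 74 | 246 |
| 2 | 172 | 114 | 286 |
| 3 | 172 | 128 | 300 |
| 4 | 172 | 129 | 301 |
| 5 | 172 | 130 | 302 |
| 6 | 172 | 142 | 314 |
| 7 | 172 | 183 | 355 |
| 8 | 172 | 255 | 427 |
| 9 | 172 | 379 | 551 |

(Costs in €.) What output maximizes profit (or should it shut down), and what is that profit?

Tabulate TR − TC: q=0: -172; q=1: -240; q=2: -274; q=3: -282; q=4: -277; q=5: -272; q=6: -278; q=7: -313; q=8: -379; q=9: -497.
Profit is highest at q = 0. Equivalently, the lowest AVC in the table is 142/6 ≈ €23.67 at q = 6, and P = €6 falls below it — price never covers variable cost, so the firm shuts down and loses only its fixed cost.

q = 0 (shut down); profit = -€172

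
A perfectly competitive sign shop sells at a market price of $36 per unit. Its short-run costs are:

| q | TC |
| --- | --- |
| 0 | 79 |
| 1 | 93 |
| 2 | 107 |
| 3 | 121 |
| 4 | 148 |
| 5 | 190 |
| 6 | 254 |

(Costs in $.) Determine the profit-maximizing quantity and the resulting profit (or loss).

q = 4; profit = -$4

Profit at each row (π = 36q − TC): q=0: -79; q=1: -57; q=2: -35; q=3: -13; q=4: -4; q=5: -10; q=6: -38.
Profit is maximized at q = 4. AVC there is 69/4 = $17.25 ≤ P, so producing beats shutting down (which would give -$79).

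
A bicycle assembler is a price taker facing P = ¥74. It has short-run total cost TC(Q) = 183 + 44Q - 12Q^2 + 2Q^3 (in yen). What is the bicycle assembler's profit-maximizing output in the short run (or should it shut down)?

Produce at Q = 5

Variable cost is VC = 44Q - 12Q^2 + 2Q^3, so AVC = VC/Q = 44 - 12Q + 2Q^2 and MC = dTC/dQ = 44 - 24Q + 6Q^2.
The AVC parabola has its vertex at Q = 12/4 = 3, where AVC = 44 - 12·3 + 2·3^2 = ¥26.
P = ¥74 exceeds min AVC = ¥26, so the firm stays open.
Set P = MC: 74 = 44 - 24Q + 6Q^2 → -30 - 24Q + 6Q^2 = 0. The roots are Q = -1 and Q = 5; the profit-maximizing output is on the rising part of MC, so Q* = 5.
Check: AVC at Q = 5 is ¥34 ≤ P, so revenue covers variable cost.
Profit = P·Q − TC = 74·5 − 353 = ¥17.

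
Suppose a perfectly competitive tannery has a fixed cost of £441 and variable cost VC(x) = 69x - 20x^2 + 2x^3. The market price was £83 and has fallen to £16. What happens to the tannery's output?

Output falls from 7 to 0 (the firm shuts down)

AVC = 69 - 20x + 2x^2, minimized at x = 5 where min AVC = £19. MC = 69 - 40x + 6x^2.
With P = £83 above the shutdown price, P = MC gives x = 7.
At P = £16 < min AVC = £19, price no longer covers variable cost at any output, so the firm shuts down: x = 0.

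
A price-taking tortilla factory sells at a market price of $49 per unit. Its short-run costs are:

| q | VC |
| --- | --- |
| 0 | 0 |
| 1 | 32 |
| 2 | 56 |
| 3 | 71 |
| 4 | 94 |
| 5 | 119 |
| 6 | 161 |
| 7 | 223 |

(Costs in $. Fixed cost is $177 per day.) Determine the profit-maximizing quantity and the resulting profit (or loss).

Compute π = P·q − TC at each output: q=0: -177; q=1: -160; q=2: -135; q=3: -101; q=4: -75; q=5: -51; q=6: -44; q=7: -57.
Profit is maximized at q = 6. AVC there is 161/6 = $26.83 ≤ P, so producing beats shutting down (which would give -$177).

q = 6; profit = -$44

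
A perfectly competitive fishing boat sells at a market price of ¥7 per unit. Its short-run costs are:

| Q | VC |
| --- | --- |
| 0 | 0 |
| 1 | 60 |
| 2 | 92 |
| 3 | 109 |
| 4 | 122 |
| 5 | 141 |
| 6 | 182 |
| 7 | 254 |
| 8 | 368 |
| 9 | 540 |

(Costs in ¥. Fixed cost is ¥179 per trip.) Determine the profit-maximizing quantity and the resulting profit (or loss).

Q = 0 (shut down); profit = -¥179

Compute π = P·Q − TC at each output: Q=0: -179; Q=1: -232; Q=2: -257; Q=3: -267; Q=4: -273; Q=5: -285; Q=6: -319; Q=7: -384; Q=8: -491; Q=9: -656.
Profit is highest at Q = 0. Equivalently, the lowest AVC in the table is 141/5 ≈ ¥28.20 at Q = 5, and P = ¥7 falls below it — price never covers variable cost, so the firm shuts down and loses only its fixed cost.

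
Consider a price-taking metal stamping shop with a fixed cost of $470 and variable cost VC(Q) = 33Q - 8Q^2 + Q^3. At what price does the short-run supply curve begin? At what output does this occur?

$17 per unit, at Q = 4

The firm shuts down when price falls below the minimum of average variable cost. AVC = VC/Q = 33 - 8Q + Q^2.
dAVC/dQ = -8 + 2Q = 0 gives Q = 4. min AVC = 33 - 8·4 + 4^2 = 17.
The firm shuts down for any P below $17.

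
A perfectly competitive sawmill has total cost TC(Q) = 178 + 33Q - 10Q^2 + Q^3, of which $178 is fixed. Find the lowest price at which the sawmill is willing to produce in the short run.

The firm shuts down when price falls below the minimum of average variable cost. AVC = VC/Q = 33 - 10Q + Q^2.
dAVC/dQ = -10 + 2Q = 0 gives Q = 5. min AVC = 33 - 10·5 + 5^2 = 8.
So the shutdown price is $8.

$8 per unit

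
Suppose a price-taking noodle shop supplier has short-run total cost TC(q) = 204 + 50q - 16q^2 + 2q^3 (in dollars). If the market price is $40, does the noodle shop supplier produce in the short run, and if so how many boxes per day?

Variable cost is VC = 50q - 16q^2 + 2q^3, so AVC = VC/q = 50 - 16q + 2q^2 and MC = dTC/dq = 50 - 32q + 6q^2.
AVC is minimized where dAVC/dq = -16 + 4q = 0, at q = 4; min AVC = 50 - 16·4 + 2·4^2 = $18.
Because $40 ≥ $18, revenue can cover variable cost; the firm operates.
Solving P = MC: 10 - 32q + 6q^2 = 0 ⇒ q = 1/3 or 5. On the upward-sloping branch, q* = 5.
Check: AVC at q = 5 is $20 ≤ P, so revenue covers variable cost.
Profit = P·q − TC = 40·5 − 304 = -$104, a loss, but smaller than the $204 fixed cost the firm would lose by shutting down.

Produce at q = 5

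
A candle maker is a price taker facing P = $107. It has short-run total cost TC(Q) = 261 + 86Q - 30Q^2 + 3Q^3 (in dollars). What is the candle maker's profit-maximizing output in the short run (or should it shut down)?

Strip out fixed cost: VC = 86Q - 30Q^2 + 3Q^3. Then AVC = 86 - 30Q + 3Q^2 and MC = 86 - 60Q + 9Q^2.
AVC hits its minimum where MC = AVC, at Q = 5, giving min AVC = 86 - 30·5 + 3·5^2 = $11.
Since P = $107 ≥ min AVC = $11, price covers variable cost and the firm should produce.
Set P = MC: 107 = 86 - 60Q + 9Q^2 → -21 - 60Q + 9Q^2 = 0. The roots are Q = -1/3 and Q = 7; the profit-maximizing output is on the rising part of MC, so Q* = 7.
Check: AVC at Q = 7 is $23 ≤ P, so revenue covers variable cost.
Profit = P·Q − TC = 107·7 − 422 = $327.

Produce at Q = 7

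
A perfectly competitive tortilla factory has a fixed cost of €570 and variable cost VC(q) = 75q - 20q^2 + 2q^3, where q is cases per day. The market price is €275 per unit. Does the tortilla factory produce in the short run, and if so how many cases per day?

Produce at q = 10

Variable cost is VC = 75q - 20q^2 + 2q^3, so AVC = VC/q = 75 - 20q + 2q^2 and MC = dTC/dq = 75 - 40q + 6q^2.
AVC hits its minimum where MC = AVC, at q = 5, giving min AVC = 75 - 20·5 + 2·5^2 = €25.
Because €275 ≥ €25, revenue can cover variable cost; the firm operates.
Solving P = MC: -200 - 40q + 6q^2 = 0 ⇒ q = -10/3 or 10. On the upward-sloping branch, q* = 10.
Check: AVC at q = 10 is €75 ≤ P, so revenue covers variable cost.
Profit = P·q − TC = 275·10 − 1320 = €1430.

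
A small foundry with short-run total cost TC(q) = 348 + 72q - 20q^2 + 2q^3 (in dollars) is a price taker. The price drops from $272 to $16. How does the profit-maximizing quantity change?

MC = 72 - 40q + 6q^2; the shutdown threshold is min AVC = $22 (at q = 5).
With P = $272 above the shutdown price, P = MC gives q = 10.
At P = $16 < min AVC = $22, price no longer covers variable cost at any output, so the firm shuts down: q = 0.

Output falls from 10 to 0 (the firm shuts down)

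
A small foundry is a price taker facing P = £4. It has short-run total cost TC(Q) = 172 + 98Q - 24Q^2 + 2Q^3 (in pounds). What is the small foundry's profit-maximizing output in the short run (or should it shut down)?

Strip out fixed cost: VC = 98Q - 24Q^2 + 2Q^3. Then AVC = 98 - 24Q + 2Q^2 and MC = 98 - 48Q + 6Q^2.
The AVC parabola has its vertex at Q = 24/4 = 6, where AVC = 98 - 24·6 + 2·6^2 = £26.
Since P = £4 < min AVC = £26, price fails to cover variable cost at any output.
Best response: produce nothing and absorb the £172 fixed cost.

Shut down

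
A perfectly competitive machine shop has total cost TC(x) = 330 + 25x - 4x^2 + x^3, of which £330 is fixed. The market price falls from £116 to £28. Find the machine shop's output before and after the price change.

AVC = 25 - 4x + x^2, minimized at x = 2 where min AVC = £21. MC = 25 - 8x + 3x^2.
With P = £116 above the shutdown price, P = MC gives x = 7.
At P = £28 ≥ min AVC, set P = MC: x = 3. The firm stays open but cuts output.

Output falls from 7 to 3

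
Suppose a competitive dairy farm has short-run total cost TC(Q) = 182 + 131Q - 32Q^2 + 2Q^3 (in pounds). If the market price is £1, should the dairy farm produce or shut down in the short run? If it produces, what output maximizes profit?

Shut down

Variable cost is VC = 131Q - 32Q^2 + 2Q^3, so AVC = VC/Q = 131 - 32Q + 2Q^2 and MC = dTC/dQ = 131 - 64Q + 6Q^2.
AVC hits its minimum where MC = AVC, at Q = 8, giving min AVC = 131 - 32·8 + 2·8^2 = £3.
With P < min AVC (£1 < £3), every unit sold adds to the loss.
Best response: produce nothing and absorb the £182 fixed cost.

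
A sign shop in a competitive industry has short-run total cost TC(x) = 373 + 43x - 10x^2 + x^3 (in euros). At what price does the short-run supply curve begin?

The firm shuts down when price falls below the minimum of average variable cost. AVC = VC/x = 43 - 10x + x^2.
dAVC/dx = -10 + 2x = 0 gives x = 5. min AVC = 43 - 10·5 + 5^2 = 18.
The firm shuts down for any P below €18.

€18 per unit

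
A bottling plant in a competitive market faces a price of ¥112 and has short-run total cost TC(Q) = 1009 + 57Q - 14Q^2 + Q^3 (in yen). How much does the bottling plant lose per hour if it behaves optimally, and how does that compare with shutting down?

Profit = -¥41 at Q = 11

AVC = 57 - 14Q + Q^2; min AVC = ¥8 at Q = 7. Since P = ¥112 ≥ min AVC, the firm produces.
With MC = 57 - 28Q + 3Q^2, P = MC on the upward-sloping part at Q* = 11.
TR = 112·11 = 1232. TC = 1009 + 264 = 1273. Profit = 1232 − 1273 = -¥41.
By producing, the firm covers all variable cost plus ¥968 of fixed cost; shutting down would lose the full ¥1009.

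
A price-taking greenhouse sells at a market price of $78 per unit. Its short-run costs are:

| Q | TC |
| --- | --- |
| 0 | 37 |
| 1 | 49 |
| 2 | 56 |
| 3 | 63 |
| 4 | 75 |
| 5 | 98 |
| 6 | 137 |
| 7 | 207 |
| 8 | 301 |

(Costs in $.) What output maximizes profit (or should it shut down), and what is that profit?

Q = 7; profit = $339

Compute π = P·Q − TC at each output: Q=0: -37; Q=1: 29; Q=2: 100; Q=3: 171; Q=4: 237; Q=5: 292; Q=6: 331; Q=7: 339; Q=8: 323.
Profit is maximized at Q = 7. AVC there is 170/7 = $24.29 ≤ P, so producing beats shutting down (which would give -$37).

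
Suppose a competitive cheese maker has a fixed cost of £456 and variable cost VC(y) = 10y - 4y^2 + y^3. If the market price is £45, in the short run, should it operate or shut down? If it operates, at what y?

Variable cost is VC = 10y - 4y^2 + y^3, so AVC = VC/y = 10 - 4y + y^2 and MC = dTC/dy = 10 - 8y + 3y^2.
The AVC parabola has its vertex at y = 4/2 = 2, where AVC = 10 - 4·2 + 2^2 = £6.
P = £45 exceeds min AVC = £6, so the firm stays open.
P = MC gives -35 - 8y + 3y^2 = 0, with roots -7/3 and 5. Take the larger (rising MC): y* = 5.
Check: AVC at y = 5 is £15 ≤ P, so revenue covers variable cost.
Profit = P·y − TC = 45·5 − 531 = -£306, a loss, but smaller than the £456 fixed cost the firm would lose by shutting down.

Produce at y = 5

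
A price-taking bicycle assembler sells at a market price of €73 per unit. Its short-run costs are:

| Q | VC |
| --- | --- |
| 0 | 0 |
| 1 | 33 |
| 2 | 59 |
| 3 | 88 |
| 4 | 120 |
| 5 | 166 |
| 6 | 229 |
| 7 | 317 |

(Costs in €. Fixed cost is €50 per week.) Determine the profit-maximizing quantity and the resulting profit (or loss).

Profit at each row (π = 73Q − TC): Q=0: -50; Q=1: -10; Q=2: 37; Q=3: 81; Q=4: 122; Q=5: 149; Q=6: 159; Q=7: 144.
Profit is maximized at Q = 6. AVC there is 229/6 = €38.17 ≤ P, so producing beats shutting down (which would give -€50).

Q = 6; profit = €159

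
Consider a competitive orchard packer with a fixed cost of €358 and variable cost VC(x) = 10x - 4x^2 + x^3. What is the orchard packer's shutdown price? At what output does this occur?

Short-run supply begins at min AVC. From VC = 10x - 4x^2 + x^3, AVC = 10 - 4x + x^2.
dAVC/dx = -4 + 2x = 0 gives x = 2. min AVC = 10 - 4·2 + 2^2 = 6.
For P < €6 the firm produces nothing.

€6 per unit, at x = 2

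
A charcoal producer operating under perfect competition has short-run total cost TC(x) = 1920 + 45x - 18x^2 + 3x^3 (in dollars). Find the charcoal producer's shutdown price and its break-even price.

Shutdown price = $18; break-even price = $333

AVC = 45 - 18x + 3x^2; minimized at x = 3, giving min AVC = $18. That is the shutdown price.
ATC = 1920/x + 45 - 18x + 3x^2. Setting dATC/dx = −1920/x^2 − 18 + 6x = 0 gives x = 8 (since 6·8^3 − 18·8^2 = 1920).
min ATC = 1920/8 + 45 − 18·8 + 3·8^2 = $333. That is the break-even price.
For $18 ≤ P < $333 the firm produces at a loss; below $18 it shuts down.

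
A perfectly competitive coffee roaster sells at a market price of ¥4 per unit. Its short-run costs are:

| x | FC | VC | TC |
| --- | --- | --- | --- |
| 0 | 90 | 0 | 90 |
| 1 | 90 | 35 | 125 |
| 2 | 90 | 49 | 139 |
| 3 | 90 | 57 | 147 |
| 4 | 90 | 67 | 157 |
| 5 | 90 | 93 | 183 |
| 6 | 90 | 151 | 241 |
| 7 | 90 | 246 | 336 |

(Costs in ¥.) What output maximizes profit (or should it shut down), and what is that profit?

x = 0 (shut down); profit = -¥90

Profit at each row (π = 4x − TC): x=0: -90; x=1: -121; x=2: -131; x=3: -135; x=4: -141; x=5: -163; x=6: -217; x=7: -308.
Profit is highest at x = 0. Equivalently, the lowest AVC in the table is 67/4 ≈ ¥16.75 at x = 4, and P = ¥4 falls below it — price never covers variable cost, so the firm shuts down and loses only its fixed cost.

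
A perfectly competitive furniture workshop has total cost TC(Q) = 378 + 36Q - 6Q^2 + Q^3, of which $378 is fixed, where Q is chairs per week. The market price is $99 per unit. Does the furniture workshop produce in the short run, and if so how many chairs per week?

From TC, MC = TC'(Q) = 36 - 12Q + 3Q^2 and AVC = VC/Q = 36 - 6Q + Q^2.
The AVC parabola has its vertex at Q = 6/2 = 3, where AVC = 36 - 6·3 + 3^2 = $27.
P = $99 exceeds min AVC = $27, so the firm stays open.
Set P = MC: 99 = 36 - 12Q + 3Q^2 → -63 - 12Q + 3Q^2 = 0. The roots are Q = -3 and Q = 7; the profit-maximizing output is on the rising part of MC, so Q* = 7.
Check: AVC at Q = 7 is $43 ≤ P, so revenue covers variable cost.
Profit = P·Q − TC = 99·7 − 679 = $14.

Produce at Q = 7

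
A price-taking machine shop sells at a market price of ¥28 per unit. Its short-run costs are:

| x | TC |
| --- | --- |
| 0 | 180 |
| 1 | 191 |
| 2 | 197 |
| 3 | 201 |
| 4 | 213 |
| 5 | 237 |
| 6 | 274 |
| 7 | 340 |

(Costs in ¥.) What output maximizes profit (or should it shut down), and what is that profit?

Compute π = P·x − TC at each output: x=0: -180; x=1: -163; x=2: -141; x=3: -117; x=4: -101; x=5: -97; x=6: -106; x=7: -144.
Profit is maximized at x = 5. AVC there is 57/5 = ¥11.40 ≤ P, so producing beats shutting down (which would give -¥180).

x = 5; profit = -¥97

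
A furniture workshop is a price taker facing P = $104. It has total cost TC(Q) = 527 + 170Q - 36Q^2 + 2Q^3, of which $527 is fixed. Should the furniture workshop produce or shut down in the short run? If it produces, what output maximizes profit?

Produce at Q = 11

Variable cost is VC = 170Q - 36Q^2 + 2Q^3, so AVC = VC/Q = 170 - 36Q + 2Q^2 and MC = dTC/dQ = 170 - 72Q + 6Q^2.
AVC is minimized where dAVC/dQ = -36 + 4Q = 0, at Q = 9; min AVC = 170 - 36·9 + 2·9^2 = $8.
Because $104 ≥ $8, revenue can cover variable cost; the firm operates.
Solving P = MC: 66 - 72Q + 6Q^2 = 0 ⇒ Q = 1 or 11. On the upward-sloping branch, Q* = 11.
Check: AVC at Q = 11 is $16 ≤ P, so revenue covers variable cost.
Profit = P·Q − TC = 104·11 − 703 = $441.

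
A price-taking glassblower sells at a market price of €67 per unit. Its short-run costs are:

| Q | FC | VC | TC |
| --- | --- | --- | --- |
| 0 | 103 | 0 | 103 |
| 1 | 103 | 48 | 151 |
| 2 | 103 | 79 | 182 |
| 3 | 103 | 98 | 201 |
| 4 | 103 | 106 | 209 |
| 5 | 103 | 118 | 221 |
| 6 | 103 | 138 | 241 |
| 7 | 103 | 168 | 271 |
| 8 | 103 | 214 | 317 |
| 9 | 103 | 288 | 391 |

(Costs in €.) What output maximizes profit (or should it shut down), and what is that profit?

Q = 8; profit = €219

Profit at each row (π = 67Q − TC): Q=0: -103; Q=1: -84; Q=2: -48; Q=3: 0; Q=4: 59; Q=5: 114; Q=6: 161; Q=7: 198; Q=8: 219; Q=9: 212.
Profit is maximized at Q = 8. AVC there is 214/8 = €26.75 ≤ P, so producing beats shutting down (which would give -€103).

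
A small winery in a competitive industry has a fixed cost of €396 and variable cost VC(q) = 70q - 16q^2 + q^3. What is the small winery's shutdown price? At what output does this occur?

€6 per unit, at q = 8

The shutdown price is the minimum of AVC. VC = 70q - 16q^2 + q^3, so AVC = 70 - 16q + q^2.
dAVC/dq = -16 + 2q = 0 gives q = 8. min AVC = 70 - 16·8 + 8^2 = 6.
So the shutdown price is €6.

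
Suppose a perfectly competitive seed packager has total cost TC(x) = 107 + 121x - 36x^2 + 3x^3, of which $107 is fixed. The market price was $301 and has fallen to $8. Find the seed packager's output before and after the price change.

Output falls from 10 to 0 (the firm shuts down)

MC = 121 - 72x + 9x^2; the shutdown threshold is min AVC = $13 (at x = 6).
At P = $301 ≥ min AVC, set P = MC on the rising branch: x = 10.
At P = $8 < min AVC = $13, price no longer covers variable cost at any output, so the firm shuts down: x = 0.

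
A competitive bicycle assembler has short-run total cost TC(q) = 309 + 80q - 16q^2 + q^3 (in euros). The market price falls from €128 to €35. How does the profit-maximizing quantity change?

AVC = 80 - 16q + q^2, minimized at q = 8 where min AVC = €16. MC = 80 - 32q + 3q^2.
With P = €128 above the shutdown price, P = MC gives q = 12.
At P = €35 ≥ min AVC, set P = MC: q = 9. The firm stays open but cuts output.

Output falls from 12 to 9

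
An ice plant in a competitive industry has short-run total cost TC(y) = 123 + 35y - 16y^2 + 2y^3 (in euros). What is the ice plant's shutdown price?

The shutdown price is the minimum of AVC. VC = 35y - 16y^2 + 2y^3, so AVC = 35 - 16y + 2y^2.
At the minimum of AVC, MC = AVC. MC = 35 - 32y + 6y^2; setting MC = AVC gives 4y^2 - 16y = 0, so y = 4. min AVC = 3.
So the shutdown price is €3.

€3 per unit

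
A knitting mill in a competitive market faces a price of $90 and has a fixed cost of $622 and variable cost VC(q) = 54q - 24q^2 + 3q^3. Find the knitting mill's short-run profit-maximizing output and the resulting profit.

Profit = -$190 at q = 6

AVC = 54 - 24q + 3q^2; min AVC = $6 at q = 4. Since P = $90 ≥ min AVC, the firm produces.
With MC = 54 - 48q + 9q^2, P = MC on the upward-sloping part at q* = 6.
TR = 90·6 = 540. TC = 622 + 108 = 730. Profit = 540 − 730 = -$190.
Shutting down would mean losing the fixed cost of $622, so operating at a loss of $190 is better by $432.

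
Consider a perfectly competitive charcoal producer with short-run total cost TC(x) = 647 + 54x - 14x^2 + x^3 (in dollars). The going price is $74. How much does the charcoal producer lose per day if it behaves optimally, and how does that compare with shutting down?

AVC = 54 - 14x + x^2; min AVC = $5 at x = 7. Since P = $74 ≥ min AVC, the firm produces.
MC = 54 - 28x + 3x^2. Setting P = MC and taking the root on the rising branch gives x* = 10.
TR = 74·10 = 740. TC = 647 + 140 = 787. Profit = 740 − 787 = -$47.
That loss of $47 beats the $647 the firm would lose by shutting down; producing recovers $600 of fixed cost.

Profit = -$47 at x = 10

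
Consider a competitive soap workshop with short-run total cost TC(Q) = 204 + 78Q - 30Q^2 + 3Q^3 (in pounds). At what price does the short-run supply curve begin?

The shutdown price is the minimum of AVC. VC = 78Q - 30Q^2 + 3Q^3, so AVC = 78 - 30Q + 3Q^2.
At the minimum of AVC, MC = AVC. MC = 78 - 60Q + 9Q^2; setting MC = AVC gives 6Q^2 - 30Q = 0, so Q = 5. min AVC = 3.
For P < £3 the firm produces nothing.

£3 per unit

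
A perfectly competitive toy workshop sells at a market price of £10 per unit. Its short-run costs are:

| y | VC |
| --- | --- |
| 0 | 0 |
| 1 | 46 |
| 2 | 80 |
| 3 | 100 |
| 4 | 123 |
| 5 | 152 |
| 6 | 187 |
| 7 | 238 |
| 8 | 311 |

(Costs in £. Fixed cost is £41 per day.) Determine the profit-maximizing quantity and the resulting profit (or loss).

Tabulate TR − TC: y=0: -41; y=1: -77; y=2: -101; y=3: -111; y=4: -124; y=5: -143; y=6: -168; y=7: -209; y=8: -272.
Profit is highest at y = 0. Equivalently, the lowest AVC in the table is 152/5 ≈ £30.40 at y = 5, and P = £10 falls below it — price never covers variable cost, so the firm shuts down and loses only its fixed cost.

y = 0 (shut down); profit = -£41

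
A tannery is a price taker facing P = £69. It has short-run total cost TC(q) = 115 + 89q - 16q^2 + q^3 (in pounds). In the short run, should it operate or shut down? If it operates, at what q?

Produce at q = 10

From TC, MC = TC'(q) = 89 - 32q + 3q^2 and AVC = VC/q = 89 - 16q + q^2.
AVC hits its minimum where MC = AVC, at q = 8, giving min AVC = 89 - 16·8 + 8^2 = £25.
Since P = £69 ≥ min AVC = £25, price covers variable cost and the firm should produce.
Solving P = MC: 20 - 32q + 3q^2 = 0 ⇒ q = 2/3 or 10. On the upward-sloping branch, q* = 10.
Check: AVC at q = 10 is £29 ≤ P, so revenue covers variable cost.
Profit = P·q − TC = 69·10 − 405 = £285.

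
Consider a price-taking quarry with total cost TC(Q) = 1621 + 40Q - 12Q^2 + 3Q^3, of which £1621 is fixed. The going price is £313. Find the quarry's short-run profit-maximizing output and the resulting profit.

Profit = -£151 at Q = 7

AVC = 40 - 12Q + 3Q^2; min AVC = £28 at Q = 2. Since P = £313 ≥ min AVC, the firm produces.
MC = 40 - 24Q + 9Q^2. Setting P = MC and taking the root on the rising branch gives Q* = 7.
TR = 313·7 = 2191. TC = 1621 + 721 = 2342. Profit = 2191 − 2342 = -£151.
By producing, the firm covers all variable cost plus £1470 of fixed cost; shutting down would lose the full £1621.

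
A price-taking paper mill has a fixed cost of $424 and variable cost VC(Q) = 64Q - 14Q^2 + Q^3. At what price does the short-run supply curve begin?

$15 per unit

The firm shuts down when price falls below the minimum of average variable cost. AVC = VC/Q = 64 - 14Q + Q^2.
At the minimum of AVC, MC = AVC. MC = 64 - 28Q + 3Q^2; setting MC = AVC gives 2Q^2 - 14Q = 0, so Q = 7. min AVC = 15.
The firm shuts down for any P below $15.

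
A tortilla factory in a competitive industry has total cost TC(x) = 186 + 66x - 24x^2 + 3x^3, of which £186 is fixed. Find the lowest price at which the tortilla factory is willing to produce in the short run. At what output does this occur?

£18 per unit, at x = 4

The firm shuts down when price falls below the minimum of average variable cost. AVC = VC/x = 66 - 24x + 3x^2.
At the minimum of AVC, MC = AVC. MC = 66 - 48x + 9x^2; setting MC = AVC gives 6x^2 - 24x = 0, so x = 4. min AVC = 18.
For P < £18 the firm produces nothing.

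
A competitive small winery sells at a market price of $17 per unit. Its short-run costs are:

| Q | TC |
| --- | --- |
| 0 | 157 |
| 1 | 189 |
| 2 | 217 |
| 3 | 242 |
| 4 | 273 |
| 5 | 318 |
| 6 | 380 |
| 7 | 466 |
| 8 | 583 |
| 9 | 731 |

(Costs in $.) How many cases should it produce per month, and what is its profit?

Compute π = P·Q − TC at each output: Q=0: -157; Q=1: -172; Q=2: -183; Q=3: -191; Q=4: -205; Q=5: -233; Q=6: -278; Q=7: -347; Q=8: -447; Q=9: -578.
Profit is highest at Q = 0. Equivalently, the lowest AVC in the table is 85/3 ≈ $28.33 at Q = 3, and P = $17 falls below it — price never covers variable cost, so the firm shuts down and loses only its fixed cost.

Q = 0 (shut down); profit = -$157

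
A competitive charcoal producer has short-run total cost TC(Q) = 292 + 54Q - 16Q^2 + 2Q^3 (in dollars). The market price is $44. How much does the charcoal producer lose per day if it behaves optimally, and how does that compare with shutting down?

Profit = -$192 at Q = 5

AVC = 54 - 16Q + 2Q^2 has its minimum $22 at Q = 4; price $44 clears that bar, so the firm operates.
MC = 54 - 32Q + 6Q^2. Setting P = MC and taking the root on the rising branch gives Q* = 5.
TR = 44·5 = 220. TC = 292 + 120 = 412. Profit = 220 − 412 = -$192.
Shutting down would mean losing the fixed cost of $292, so operating at a loss of $192 is better by $100.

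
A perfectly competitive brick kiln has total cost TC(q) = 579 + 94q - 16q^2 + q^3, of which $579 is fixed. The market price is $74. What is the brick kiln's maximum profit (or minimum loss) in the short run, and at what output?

Profit = -$179 at q = 10

AVC = 94 - 16q + q^2 has its minimum $30 at q = 8; price $74 clears that bar, so the firm operates.
With MC = 94 - 32q + 3q^2, P = MC on the upward-sloping part at q* = 10.
TR = 74·10 = 740. TC = 579 + 340 = 919. Profit = 740 − 919 = -$179.
Shutting down would mean losing the fixed cost of $579, so operating at a loss of $179 is better by $400.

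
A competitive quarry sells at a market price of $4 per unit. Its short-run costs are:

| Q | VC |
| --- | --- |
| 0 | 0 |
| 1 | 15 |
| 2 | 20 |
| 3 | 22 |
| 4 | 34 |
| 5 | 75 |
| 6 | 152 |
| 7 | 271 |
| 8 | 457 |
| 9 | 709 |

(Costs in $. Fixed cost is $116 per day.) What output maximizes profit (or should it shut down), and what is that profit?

Q = 0 (shut down); profit = -$116

Tabulate TR − TC: Q=0: -116; Q=1: -127; Q=2: -128; Q=3: -126; Q=4: -134; Q=5: -171; Q=6: -244; Q=7: -359; Q=8: -541; Q=9: -789.
Profit is highest at Q = 0. Equivalently, the lowest AVC in the table is 22/3 ≈ $7.33 at Q = 3, and P = $4 falls below it — price never covers variable cost, so the firm shuts down and loses only its fixed cost.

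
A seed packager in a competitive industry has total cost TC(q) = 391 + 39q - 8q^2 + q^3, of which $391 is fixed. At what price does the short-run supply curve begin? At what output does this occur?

$23 per unit, at q = 4

The shutdown price is the minimum of AVC. VC = 39q - 8q^2 + q^3, so AVC = 39 - 8q + q^2.
At the minimum of AVC, MC = AVC. MC = 39 - 16q + 3q^2; setting MC = AVC gives 2q^2 - 8q = 0, so q = 4. min AVC = 23.
The firm shuts down for any P below $23.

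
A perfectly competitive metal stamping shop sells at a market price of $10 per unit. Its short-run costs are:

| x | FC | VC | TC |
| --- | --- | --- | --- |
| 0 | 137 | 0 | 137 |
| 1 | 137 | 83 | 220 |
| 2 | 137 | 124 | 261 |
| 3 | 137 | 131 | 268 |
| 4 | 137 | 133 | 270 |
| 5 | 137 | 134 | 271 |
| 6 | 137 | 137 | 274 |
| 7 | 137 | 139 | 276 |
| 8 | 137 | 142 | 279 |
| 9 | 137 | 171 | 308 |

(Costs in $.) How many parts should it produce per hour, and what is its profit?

Compute π = P·x − TC at each output: x=0: -137; x=1: -210; x=2: -241; x=3: -238; x=4: -230; x=5: -221; x=6: -214; x=7: -206; x=8: -199; x=9: -218.
Profit is highest at x = 0. Equivalently, the lowest AVC in the table is 142/8 ≈ $17.75 at x = 8, and P = $10 falls below it — price never covers variable cost, so the firm shuts down and loses only its fixed cost.

x = 0 (shut down); profit = -$137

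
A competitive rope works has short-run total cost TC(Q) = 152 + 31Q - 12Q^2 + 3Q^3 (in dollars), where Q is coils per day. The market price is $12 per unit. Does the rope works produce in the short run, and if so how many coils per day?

Shut down

Variable cost is VC = 31Q - 12Q^2 + 3Q^3, so AVC = VC/Q = 31 - 12Q + 3Q^2 and MC = dTC/dQ = 31 - 24Q + 9Q^2.
The AVC parabola has its vertex at Q = 12/6 = 2, where AVC = 31 - 12·2 + 3·2^2 = $19.
P = $12 lies below min AVC = $19; no output level covers variable cost.
Shutting down limits the loss to fixed cost, $152.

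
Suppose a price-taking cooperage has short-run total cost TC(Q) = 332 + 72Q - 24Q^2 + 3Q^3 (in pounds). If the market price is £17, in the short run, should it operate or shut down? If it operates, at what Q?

Strip out fixed cost: VC = 72Q - 24Q^2 + 3Q^3. Then AVC = 72 - 24Q + 3Q^2 and MC = 72 - 48Q + 9Q^2.
AVC is minimized where dAVC/dQ = -24 + 6Q = 0, at Q = 4; min AVC = 72 - 24·4 + 3·4^2 = £24.
P = £17 lies below min AVC = £24; no output level covers variable cost.
The firm minimizes its loss by shutting down and losing only its fixed cost of £332.

Shut down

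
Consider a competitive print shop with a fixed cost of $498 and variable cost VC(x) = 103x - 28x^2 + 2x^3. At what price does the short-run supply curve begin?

$5 per unit

The firm shuts down when price falls below the minimum of average variable cost. AVC = VC/x = 103 - 28x + 2x^2.
dAVC/dx = -28 + 4x = 0 gives x = 7. min AVC = 103 - 28·7 + 2·7^2 = 5.
So the shutdown price is $5.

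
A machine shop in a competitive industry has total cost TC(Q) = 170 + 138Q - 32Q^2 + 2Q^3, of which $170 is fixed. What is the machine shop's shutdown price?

Short-run supply begins at min AVC. From VC = 138Q - 32Q^2 + 2Q^3, AVC = 138 - 32Q + 2Q^2.
dAVC/dQ = -32 + 4Q = 0 gives Q = 8. min AVC = 138 - 32·8 + 2·8^2 = 10.
For P < $10 the firm produces nothing.

$10 per unit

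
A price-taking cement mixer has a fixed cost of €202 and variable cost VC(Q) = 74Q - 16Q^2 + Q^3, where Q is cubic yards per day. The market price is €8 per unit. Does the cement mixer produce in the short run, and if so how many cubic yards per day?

From TC, MC = TC'(Q) = 74 - 32Q + 3Q^2 and AVC = VC/Q = 74 - 16Q + Q^2.
AVC is minimized where dAVC/dQ = -16 + 2Q = 0, at Q = 8; min AVC = 74 - 16·8 + 8^2 = €10.
P = €8 lies below min AVC = €10; no output level covers variable cost.
The firm minimizes its loss by shutting down and losing only its fixed cost of €202.

Shut down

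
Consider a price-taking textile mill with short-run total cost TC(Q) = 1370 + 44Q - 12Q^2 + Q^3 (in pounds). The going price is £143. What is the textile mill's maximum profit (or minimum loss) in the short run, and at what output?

AVC = 44 - 12Q + Q^2 has its minimum £8 at Q = 6; price £143 clears that bar, so the firm operates.
With MC = 44 - 24Q + 3Q^2, P = MC on the upward-sloping part at Q* = 11.
TR = 143·11 = 1573. TC = 1370 + 363 = 1733. Profit = 1573 − 1733 = -£160.
Shutting down would mean losing the fixed cost of £1370, so operating at a loss of £160 is better by £1210.

Profit = -£160 at Q = 11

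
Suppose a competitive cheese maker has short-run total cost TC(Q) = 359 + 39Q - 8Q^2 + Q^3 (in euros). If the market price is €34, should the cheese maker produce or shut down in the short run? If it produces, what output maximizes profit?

Produce at Q = 5

From TC, MC = TC'(Q) = 39 - 16Q + 3Q^2 and AVC = VC/Q = 39 - 8Q + Q^2.
The AVC parabola has its vertex at Q = 8/2 = 4, where AVC = 39 - 8·4 + 4^2 = €23.
Since P = €34 ≥ min AVC = €23, price covers variable cost and the firm should produce.
P = MC gives 5 - 16Q + 3Q^2 = 0, with roots 1/3 and 5. Take the larger (rising MC): Q* = 5.
Check: AVC at Q = 5 is €24 ≤ P, so revenue covers variable cost.
Profit = P·Q − TC = 34·5 − 479 = -€309, a loss, but smaller than the €359 fixed cost the firm would lose by shutting down.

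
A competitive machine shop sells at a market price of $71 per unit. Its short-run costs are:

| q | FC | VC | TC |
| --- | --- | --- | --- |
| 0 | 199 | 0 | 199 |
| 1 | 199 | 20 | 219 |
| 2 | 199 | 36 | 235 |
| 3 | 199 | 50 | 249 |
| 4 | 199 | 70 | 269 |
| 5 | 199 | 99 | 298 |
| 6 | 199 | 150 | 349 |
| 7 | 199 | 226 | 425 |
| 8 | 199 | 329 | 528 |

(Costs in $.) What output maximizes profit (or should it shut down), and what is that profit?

q = 6; profit = $77

Tabulate TR − TC: q=0: -199; q=1: -148; q=2: -93; q=3: -36; q=4: 15; q=5: 57; q=6: 77; q=7: 72; q=8: 40.
Profit is maximized at q = 6. AVC there is 150/6 = $25 ≤ P, so producing beats shutting down (which would give -$199).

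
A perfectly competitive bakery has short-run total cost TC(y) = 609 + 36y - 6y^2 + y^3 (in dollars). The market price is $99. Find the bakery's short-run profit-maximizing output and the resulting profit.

Profit = -$217 at y = 7

AVC = 36 - 6y + y^2 has its minimum $27 at y = 3; price $99 clears that bar, so the firm operates.
MC = 36 - 12y + 3y^2. Setting P = MC and taking the root on the rising branch gives y* = 7.
TR = 99·7 = 693. TC = 609 + 301 = 910. Profit = 693 − 910 = -$217.
Shutting down would mean losing the fixed cost of $609, so operating at a loss of $217 is better by $392.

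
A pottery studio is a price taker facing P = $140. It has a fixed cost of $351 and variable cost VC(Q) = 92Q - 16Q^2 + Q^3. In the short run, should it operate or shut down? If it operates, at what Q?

Produce at Q = 12

Variable cost is VC = 92Q - 16Q^2 + Q^3, so AVC = VC/Q = 92 - 16Q + Q^2 and MC = dTC/dQ = 92 - 32Q + 3Q^2.
AVC is minimized where dAVC/dQ = -16 + 2Q = 0, at Q = 8; min AVC = 92 - 16·8 + 8^2 = $28.
Because $140 ≥ $28, revenue can cover variable cost; the firm operates.
P = MC gives -48 - 32Q + 3Q^2 = 0, with roots -4/3 and 12. Take the larger (rising MC): Q* = 12.
Check: AVC at Q = 12 is $44 ≤ P, so revenue covers variable cost.
Profit = P·Q − TC = 140·12 − 879 = $801.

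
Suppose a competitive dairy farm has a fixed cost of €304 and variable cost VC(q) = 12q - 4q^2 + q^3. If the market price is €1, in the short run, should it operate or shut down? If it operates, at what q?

Strip out fixed cost: VC = 12q - 4q^2 + q^3. Then AVC = 12 - 4q + q^2 and MC = 12 - 8q + 3q^2.
AVC hits its minimum where MC = AVC, at q = 2, giving min AVC = 12 - 4·2 + 2^2 = €8.
With P < min AVC (€1 < €8), every unit sold adds to the loss.
The firm minimizes its loss by shutting down and losing only its fixed cost of €304.

Shut down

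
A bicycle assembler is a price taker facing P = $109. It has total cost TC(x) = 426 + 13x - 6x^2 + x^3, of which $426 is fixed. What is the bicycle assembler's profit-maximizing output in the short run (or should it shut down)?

Produce at x = 8

Variable cost is VC = 13x - 6x^2 + x^3, so AVC = VC/x = 13 - 6x + x^2 and MC = dTC/dx = 13 - 12x + 3x^2.
AVC hits its minimum where MC = AVC, at x = 3, giving min AVC = 13 - 6·3 + 3^2 = $4.
Because $109 ≥ $4, revenue can cover variable cost; the firm operates.
P = MC gives -96 - 12x + 3x^2 = 0, with roots -4 and 8. Take the larger (rising MC): x* = 8.
Check: AVC at x = 8 is $29 ≤ P, so revenue covers variable cost.
Profit = P·x − TC = 109·8 − 658 = $214.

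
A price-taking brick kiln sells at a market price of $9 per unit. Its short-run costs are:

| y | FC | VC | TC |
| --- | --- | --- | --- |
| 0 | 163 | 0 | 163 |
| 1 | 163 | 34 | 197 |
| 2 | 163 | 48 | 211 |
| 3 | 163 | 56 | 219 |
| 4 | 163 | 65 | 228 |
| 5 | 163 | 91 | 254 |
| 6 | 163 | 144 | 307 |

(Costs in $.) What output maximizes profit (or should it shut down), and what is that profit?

Profit at each row (π = 9y − TC): y=0: -163; y=1: -188; y=2: -193; y=3: -192; y=4: -192; y=5: -209; y=6: -253.
Profit is highest at y = 0. Equivalently, the lowest AVC in the table is 65/4 ≈ $16.25 at y = 4, and P = $9 falls below it — price never covers variable cost, so the firm shuts down and loses only its fixed cost.

y = 0 (shut down); profit = -$163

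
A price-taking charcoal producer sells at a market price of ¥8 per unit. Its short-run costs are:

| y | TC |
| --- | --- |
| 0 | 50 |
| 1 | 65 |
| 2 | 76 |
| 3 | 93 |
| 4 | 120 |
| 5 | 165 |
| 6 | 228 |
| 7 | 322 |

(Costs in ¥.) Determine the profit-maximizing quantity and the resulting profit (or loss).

y = 0 (shut down); profit = -¥50

Compute π = P·y − TC at each output: y=0: -50; y=1: -57; y=2: -60; y=3: -69; y=4: -88; y=5: -125; y=6: -180; y=7: -266.
Profit is highest at y = 0. Equivalently, the lowest AVC in the table is 26/2 ≈ ¥13 at y = 2, and P = ¥8 falls below it — price never covers variable cost, so the firm shuts down and loses only its fixed cost.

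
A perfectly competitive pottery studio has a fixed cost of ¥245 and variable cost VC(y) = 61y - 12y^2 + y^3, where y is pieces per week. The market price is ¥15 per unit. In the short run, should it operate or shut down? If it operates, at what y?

Shut down

Variable cost is VC = 61y - 12y^2 + y^3, so AVC = VC/y = 61 - 12y + y^2 and MC = dTC/dy = 61 - 24y + 3y^2.
The AVC parabola has its vertex at y = 12/2 = 6, where AVC = 61 - 12·6 + 6^2 = ¥25.
Since P = ¥15 < min AVC = ¥25, price fails to cover variable cost at any output.
The firm minimizes its loss by shutting down and losing only its fixed cost of ¥245.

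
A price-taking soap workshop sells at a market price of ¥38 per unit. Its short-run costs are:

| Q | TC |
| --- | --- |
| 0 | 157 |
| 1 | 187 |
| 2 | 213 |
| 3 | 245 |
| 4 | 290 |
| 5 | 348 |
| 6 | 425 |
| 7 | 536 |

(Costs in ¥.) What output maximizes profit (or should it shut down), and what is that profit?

Profit at each row (π = 38Q − TC): Q=0: -157; Q=1: -149; Q=2: -137; Q=3: -131; Q=4: -138; Q=5: -158; Q=6: -197; Q=7: -270.
Profit is maximized at Q = 3. AVC there is 88/3 = ¥29.33 ≤ P, so producing beats shutting down (which would give -¥157).

Q = 3; profit = -¥131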